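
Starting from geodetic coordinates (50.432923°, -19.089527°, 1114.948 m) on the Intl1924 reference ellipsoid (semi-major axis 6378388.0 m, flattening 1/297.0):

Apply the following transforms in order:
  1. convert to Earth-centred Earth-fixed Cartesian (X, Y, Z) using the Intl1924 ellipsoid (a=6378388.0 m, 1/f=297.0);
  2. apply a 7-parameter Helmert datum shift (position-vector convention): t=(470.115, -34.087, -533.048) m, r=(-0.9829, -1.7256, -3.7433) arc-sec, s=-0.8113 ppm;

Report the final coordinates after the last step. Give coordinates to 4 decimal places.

X=3848253.4302 m, Y=-1331729.9483 m, Z=4894058.5941 m

start: φ=50.432923°, λ=-19.089527°, h=1114.948 m
→ ECEF (a=6378388.000, f=1/297.0): X=3847851.5513, Y=-1331650.4345, Z=4894557.0765
→ Helmert 7p (PV): X=3848253.4302, Y=-1331729.9483, Z=4894058.5941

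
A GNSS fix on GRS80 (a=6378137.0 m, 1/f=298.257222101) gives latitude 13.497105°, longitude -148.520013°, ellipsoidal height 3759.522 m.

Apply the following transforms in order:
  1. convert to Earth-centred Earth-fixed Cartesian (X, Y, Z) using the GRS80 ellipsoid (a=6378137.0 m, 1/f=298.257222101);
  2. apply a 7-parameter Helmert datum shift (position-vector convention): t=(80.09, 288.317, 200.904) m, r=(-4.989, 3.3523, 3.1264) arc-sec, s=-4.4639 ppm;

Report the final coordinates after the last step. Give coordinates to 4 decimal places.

start: φ=13.497105°, λ=-148.520013°, h=3759.522 m
→ ECEF (a=6378137.000, f=1/298.257222101): X=-5293274.3692, Y=-3241180.0384, Z=1479814.8129
→ Helmert 7p (PV): X=-5293097.4731, Y=-3240921.6914, Z=1480173.5344

X=-5293097.4731 m, Y=-3240921.6914 m, Z=1480173.5344 m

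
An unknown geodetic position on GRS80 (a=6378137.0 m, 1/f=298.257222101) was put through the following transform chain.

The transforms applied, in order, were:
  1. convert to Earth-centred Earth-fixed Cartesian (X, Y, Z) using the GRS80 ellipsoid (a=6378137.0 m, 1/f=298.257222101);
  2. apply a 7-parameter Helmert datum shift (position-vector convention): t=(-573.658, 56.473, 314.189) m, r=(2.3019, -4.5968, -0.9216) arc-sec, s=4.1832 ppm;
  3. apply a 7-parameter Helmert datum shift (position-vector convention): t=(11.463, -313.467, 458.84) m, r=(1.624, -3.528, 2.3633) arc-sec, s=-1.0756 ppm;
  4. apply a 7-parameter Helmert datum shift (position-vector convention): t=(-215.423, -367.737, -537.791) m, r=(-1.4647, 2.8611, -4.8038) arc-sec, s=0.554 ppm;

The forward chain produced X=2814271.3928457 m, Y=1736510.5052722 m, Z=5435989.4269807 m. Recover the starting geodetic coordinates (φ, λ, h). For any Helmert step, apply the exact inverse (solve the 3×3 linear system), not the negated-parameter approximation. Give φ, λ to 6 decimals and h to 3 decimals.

φ=58.846714°, λ=31.678899°, h=606.939 m

start: X=2814271.3928, Y=1736510.5053, Z=5435989.4270 m
→ Helmert⁻¹: X=2814369.3943, Y=1736904.2198, Z=5436575.5781
→ Helmert⁻¹: X=2814473.8425, Y=1737230.1083, Z=5436060.7680
→ Helmert⁻¹: X=2815149.1008, Y=1737239.6080, Z=5435641.7146
→ geod (Bowring, a=6378137.000): φ=58.84671400°, λ=31.67889900°, h=606.9390 m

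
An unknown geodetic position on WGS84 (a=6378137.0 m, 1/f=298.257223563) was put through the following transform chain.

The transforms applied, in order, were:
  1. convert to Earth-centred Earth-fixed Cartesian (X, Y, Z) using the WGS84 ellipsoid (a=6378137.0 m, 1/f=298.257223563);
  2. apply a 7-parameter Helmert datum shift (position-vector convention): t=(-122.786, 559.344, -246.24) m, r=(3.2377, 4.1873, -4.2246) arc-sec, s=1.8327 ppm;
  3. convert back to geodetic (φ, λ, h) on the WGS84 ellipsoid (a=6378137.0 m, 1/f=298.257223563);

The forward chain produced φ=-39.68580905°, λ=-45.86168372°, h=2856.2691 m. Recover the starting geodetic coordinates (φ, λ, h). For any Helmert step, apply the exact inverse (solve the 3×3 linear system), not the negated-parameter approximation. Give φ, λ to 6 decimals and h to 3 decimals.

φ=-39.679847°, λ=-45.863850°, h=3061.555 m

start: φ=-39.685809°, λ=-45.861684°, h=2856.269 m
→ ECEF (a=6378137.000, f=1/298.257223563): X=3424342.0962, Y=-3528921.6304, Z=-4053024.6137
→ Helmert⁻¹: X=3424613.1660, Y=-3529467.9786, Z=-4052646.0231
→ geod (Bowring, a=6378137.000): φ=-39.67984700°, λ=-45.86385000°, h=3061.5550 m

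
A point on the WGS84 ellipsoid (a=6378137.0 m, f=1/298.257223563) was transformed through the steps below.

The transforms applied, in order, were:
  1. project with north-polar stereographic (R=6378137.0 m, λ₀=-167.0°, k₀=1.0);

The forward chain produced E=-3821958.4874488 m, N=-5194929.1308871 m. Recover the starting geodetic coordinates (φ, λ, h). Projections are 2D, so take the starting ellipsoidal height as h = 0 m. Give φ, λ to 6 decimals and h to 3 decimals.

φ=36.358968°, λ=156.657731°, h=0.000 m

start: E=-3821958.4874, N=-5194929.1309 m
→ stereo⁻¹: φ=36.35896800°, λ=156.65773100°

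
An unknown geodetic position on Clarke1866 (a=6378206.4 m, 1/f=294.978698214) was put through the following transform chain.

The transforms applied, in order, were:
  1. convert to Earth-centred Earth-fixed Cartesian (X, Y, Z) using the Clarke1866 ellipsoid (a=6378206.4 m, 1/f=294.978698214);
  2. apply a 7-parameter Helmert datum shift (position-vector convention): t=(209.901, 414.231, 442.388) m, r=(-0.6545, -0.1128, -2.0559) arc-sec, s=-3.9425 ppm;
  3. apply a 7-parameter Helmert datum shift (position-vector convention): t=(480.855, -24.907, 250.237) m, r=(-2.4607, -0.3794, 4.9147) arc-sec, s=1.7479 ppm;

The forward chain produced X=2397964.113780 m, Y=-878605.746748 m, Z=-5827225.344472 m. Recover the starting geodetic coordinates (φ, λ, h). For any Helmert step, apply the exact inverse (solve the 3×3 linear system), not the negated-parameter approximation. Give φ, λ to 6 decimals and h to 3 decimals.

start: X=2397964.1138, Y=-878605.7467, Z=-5827225.3445 m
→ Helmert⁻¹: X=2397447.4155, Y=-878566.9077, Z=-5827480.2866
→ Helmert⁻¹: X=2397252.5392, Y=-878942.2173, Z=-5827949.7512
→ geod (Bowring, a=6378206.400): φ=-66.48376600°, λ=-20.13524200°, h=2680.9870 m

φ=-66.483766°, λ=-20.135242°, h=2680.987 m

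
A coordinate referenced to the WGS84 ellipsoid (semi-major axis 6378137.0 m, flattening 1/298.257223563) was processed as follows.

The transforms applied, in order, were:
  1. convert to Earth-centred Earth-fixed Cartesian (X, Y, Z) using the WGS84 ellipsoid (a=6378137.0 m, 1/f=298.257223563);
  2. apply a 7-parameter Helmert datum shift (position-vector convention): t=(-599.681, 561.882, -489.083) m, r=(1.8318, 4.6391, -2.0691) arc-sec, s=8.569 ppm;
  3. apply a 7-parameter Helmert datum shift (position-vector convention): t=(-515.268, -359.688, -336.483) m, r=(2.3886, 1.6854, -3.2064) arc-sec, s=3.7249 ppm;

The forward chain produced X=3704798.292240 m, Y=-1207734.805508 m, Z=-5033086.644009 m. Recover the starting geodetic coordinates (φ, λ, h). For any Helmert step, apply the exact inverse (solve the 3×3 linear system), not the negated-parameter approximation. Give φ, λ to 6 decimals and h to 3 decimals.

start: X=3704798.2922, Y=-1207734.8055, Z=-5033086.6440 m
→ Helmert⁻¹: X=3705359.6494, Y=-1207371.2999, Z=-5032687.1562
→ Helmert⁻¹: X=3706052.8674, Y=-1207930.3436, Z=-5032060.8725
→ geod (Bowring, a=6378137.000): φ=-52.42404200°, λ=-18.05257400°, h=436.7850 m

φ=-52.424042°, λ=-18.052574°, h=436.785 m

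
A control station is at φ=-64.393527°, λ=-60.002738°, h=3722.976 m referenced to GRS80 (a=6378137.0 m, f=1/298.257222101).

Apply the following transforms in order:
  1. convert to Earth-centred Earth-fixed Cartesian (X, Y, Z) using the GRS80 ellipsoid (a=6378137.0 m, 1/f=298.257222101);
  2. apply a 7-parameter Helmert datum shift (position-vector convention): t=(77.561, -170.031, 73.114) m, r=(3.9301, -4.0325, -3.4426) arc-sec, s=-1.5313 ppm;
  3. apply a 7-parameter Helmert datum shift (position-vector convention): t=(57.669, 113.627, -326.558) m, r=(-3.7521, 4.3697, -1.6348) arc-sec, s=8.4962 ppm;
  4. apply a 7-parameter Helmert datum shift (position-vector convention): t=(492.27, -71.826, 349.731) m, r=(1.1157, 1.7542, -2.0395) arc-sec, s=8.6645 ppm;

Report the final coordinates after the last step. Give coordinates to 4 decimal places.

start: φ=-64.393527°, λ=-60.002738°, h=3722.976 m
→ ECEF (a=6378137.000, f=1/298.257222101): X=1382733.0409, Y=-2395228.2093, Z=-5732168.2697
→ Helmert 7p (PV): X=1382880.5721, Y=-2395308.4319, Z=-5732104.9833
→ Helmert 7p (PV): X=1382809.5705, Y=-2395330.3882, Z=-5732465.9661
→ Helmert 7p (PV): X=1383241.3844, Y=-2395405.6340, Z=-5732190.6211

X=1383241.3844 m, Y=-2395405.6340 m, Z=-5732190.6211 m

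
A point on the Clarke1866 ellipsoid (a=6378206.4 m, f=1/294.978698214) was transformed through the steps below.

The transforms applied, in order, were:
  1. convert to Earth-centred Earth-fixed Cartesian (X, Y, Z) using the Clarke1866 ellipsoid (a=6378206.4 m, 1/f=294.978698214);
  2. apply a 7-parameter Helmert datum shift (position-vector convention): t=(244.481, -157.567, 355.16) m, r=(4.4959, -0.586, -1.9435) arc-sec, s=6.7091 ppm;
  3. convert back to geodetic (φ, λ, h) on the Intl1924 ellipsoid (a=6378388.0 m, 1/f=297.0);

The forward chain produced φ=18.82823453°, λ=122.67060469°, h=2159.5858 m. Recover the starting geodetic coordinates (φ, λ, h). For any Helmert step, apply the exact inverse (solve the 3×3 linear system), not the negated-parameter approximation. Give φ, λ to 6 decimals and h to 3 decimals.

φ=18.824266°, λ=122.672015°, h=2449.227 m

start: φ=18.828235°, λ=122.670605°, h=2159.586 m
→ ECEF (a=6378388.000, f=1/297.0): X=-3261113.5316, Y=5085443.4993, Z=2046085.3811
→ Helmert⁻¹: X=-3261378.2385, Y=5085580.8046, Z=2045614.9127
→ geod (Bowring, a=6378206.400): φ=18.82426600°, λ=122.67201500°, h=2449.2270 m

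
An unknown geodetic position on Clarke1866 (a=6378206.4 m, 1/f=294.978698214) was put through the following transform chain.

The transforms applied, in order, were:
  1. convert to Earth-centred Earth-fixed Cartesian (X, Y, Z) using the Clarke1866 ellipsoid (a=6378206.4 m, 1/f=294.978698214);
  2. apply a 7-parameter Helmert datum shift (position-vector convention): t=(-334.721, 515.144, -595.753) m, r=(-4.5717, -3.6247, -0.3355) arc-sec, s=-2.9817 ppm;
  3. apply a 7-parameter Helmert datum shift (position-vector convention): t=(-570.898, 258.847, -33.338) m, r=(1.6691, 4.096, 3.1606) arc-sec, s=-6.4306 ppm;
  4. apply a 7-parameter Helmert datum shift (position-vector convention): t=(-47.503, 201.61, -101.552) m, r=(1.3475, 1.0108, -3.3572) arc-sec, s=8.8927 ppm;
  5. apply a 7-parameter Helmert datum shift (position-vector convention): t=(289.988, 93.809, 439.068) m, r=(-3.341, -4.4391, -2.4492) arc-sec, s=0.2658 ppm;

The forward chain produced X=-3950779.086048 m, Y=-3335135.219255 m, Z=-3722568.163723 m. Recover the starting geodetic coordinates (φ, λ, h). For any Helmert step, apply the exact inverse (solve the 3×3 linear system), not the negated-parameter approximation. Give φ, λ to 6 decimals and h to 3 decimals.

start: X=-3950779.0860, Y=-3335135.2193, Z=-3722568.1637 m
→ Helmert⁻¹: X=-3951108.5448, Y=-3335214.7541, Z=-3722975.2315
→ Helmert⁻¹: X=-3950953.3740, Y=-3335475.3307, Z=-3722838.1448
→ Helmert⁻¹: X=-3950385.0641, Y=-3335725.2224, Z=-3722880.2007
→ Helmert⁻¹: X=-3950122.1067, Y=-3336174.2372, Z=-3722300.0745
→ geod (Bowring, a=6378206.400): φ=-35.93551600°, λ=-139.81640100°, h=152.4130 m

φ=-35.935516°, λ=-139.816401°, h=152.413 m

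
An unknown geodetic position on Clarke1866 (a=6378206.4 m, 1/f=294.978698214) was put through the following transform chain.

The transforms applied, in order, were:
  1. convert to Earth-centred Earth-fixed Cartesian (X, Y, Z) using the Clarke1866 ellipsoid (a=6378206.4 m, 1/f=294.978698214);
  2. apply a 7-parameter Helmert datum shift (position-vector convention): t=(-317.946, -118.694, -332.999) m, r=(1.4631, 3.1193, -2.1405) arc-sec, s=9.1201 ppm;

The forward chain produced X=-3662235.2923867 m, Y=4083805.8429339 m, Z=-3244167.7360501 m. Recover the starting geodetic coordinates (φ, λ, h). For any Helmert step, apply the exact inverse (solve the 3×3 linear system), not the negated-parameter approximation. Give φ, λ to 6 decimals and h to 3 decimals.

φ=-30.770583°, λ=131.881881°, h=-0.376 m

start: X=-3662235.2924, Y=4083805.8429, Z=-3244167.7361 m
→ Helmert⁻¹: X=-3661877.2726, Y=4083826.2807, Z=-3243889.4989
→ geod (Bowring, a=6378206.400): φ=-30.77058300°, λ=131.88188100°, h=-0.3760 m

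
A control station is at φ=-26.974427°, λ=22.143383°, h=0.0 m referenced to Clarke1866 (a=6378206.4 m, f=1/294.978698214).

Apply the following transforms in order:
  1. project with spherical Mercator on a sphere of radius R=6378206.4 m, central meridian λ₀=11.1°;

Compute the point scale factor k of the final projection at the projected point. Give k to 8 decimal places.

start: φ=-26.974427°, λ=22.143383°, h=0.000 m
→ into merc (λ₀=11.1°): φ=-26.97442700°, λ−λ₀=11.04338300°
scale k = 1.12207117

1.12207117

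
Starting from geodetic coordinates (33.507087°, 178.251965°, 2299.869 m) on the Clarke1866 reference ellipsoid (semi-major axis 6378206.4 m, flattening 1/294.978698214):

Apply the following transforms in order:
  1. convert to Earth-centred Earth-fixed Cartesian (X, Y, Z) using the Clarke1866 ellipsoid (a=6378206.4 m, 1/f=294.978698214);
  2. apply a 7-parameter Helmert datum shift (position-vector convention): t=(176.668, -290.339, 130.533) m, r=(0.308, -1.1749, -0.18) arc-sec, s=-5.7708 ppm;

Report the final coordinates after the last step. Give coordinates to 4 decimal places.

X=-5323005.7164 m, Y=162163.6713 m, Z=3502155.5920 m

start: φ=33.507087°, λ=178.251965°, h=2299.869 m
→ ECEF (a=6378206.400, f=1/294.978698214): X=-5323193.2973, Y=162455.5318, Z=3502075.3473
→ Helmert 7p (PV): X=-5323005.7164, Y=162163.6713, Z=3502155.5920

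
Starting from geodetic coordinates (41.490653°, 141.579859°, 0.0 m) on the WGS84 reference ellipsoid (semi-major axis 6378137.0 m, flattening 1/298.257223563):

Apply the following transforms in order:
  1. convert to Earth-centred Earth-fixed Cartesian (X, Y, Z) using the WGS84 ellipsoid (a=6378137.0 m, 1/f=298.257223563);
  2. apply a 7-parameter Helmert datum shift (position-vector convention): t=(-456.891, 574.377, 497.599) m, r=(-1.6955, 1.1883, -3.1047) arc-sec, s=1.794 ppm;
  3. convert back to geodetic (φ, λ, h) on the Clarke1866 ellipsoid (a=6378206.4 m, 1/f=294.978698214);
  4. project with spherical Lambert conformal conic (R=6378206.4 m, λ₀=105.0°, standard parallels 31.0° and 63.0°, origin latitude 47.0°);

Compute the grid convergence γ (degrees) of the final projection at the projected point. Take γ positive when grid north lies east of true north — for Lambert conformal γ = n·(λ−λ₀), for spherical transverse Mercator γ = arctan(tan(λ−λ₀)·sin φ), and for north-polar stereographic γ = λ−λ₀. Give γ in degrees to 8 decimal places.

start: φ=41.490653°, λ=141.579859°, h=0.000 m
→ ECEF (a=6378137.000, f=1/298.257223563): X=-3748666.3814, Y=2973302.5306, Z=4203394.7035
→ Helmert 7p (PV): X=-3749061.0272, Y=2973973.2188, Z=4203896.9990
→ geod (Bowring, a=6378206.400): φ=41.49183525°, λ=141.57650385°, h=911.4034 m
→ into lcc (λ₀=105.0°): φ=41.49183525°, λ−λ₀=36.57650385°
convergence γ = 27.11824017°

27.11824017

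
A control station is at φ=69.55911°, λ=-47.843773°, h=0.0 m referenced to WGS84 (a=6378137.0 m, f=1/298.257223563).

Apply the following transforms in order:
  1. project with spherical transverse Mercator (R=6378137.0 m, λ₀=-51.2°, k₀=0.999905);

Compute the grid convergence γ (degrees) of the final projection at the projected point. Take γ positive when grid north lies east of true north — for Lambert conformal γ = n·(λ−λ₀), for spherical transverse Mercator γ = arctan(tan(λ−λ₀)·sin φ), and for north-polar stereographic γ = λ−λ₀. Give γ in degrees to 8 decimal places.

3.14533395

start: φ=69.559110°, λ=-47.843773°, h=0.000 m
→ into tm (λ₀=-51.2°): φ=69.55911000°, λ−λ₀=3.35622700°
convergence γ = 3.14533395°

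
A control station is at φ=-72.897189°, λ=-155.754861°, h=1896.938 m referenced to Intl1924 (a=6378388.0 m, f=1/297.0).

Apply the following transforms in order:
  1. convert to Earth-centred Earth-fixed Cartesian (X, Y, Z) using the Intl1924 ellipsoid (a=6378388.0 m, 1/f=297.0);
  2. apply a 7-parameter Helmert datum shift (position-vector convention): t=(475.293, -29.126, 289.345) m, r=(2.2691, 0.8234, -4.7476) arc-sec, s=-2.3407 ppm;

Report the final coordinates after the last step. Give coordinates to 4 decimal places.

X=-1715698.3152 m, Y=-772808.5519 m, Z=-6075533.9725 m

start: φ=-72.897189°, λ=-155.754861°, h=1896.938 m
→ ECEF (a=6378388.000, f=1/297.0): X=-1716135.5812, Y=-772887.5748, Z=-6075835.8875
→ Helmert 7p (PV): X=-1715698.3152, Y=-772808.5519, Z=-6075533.9725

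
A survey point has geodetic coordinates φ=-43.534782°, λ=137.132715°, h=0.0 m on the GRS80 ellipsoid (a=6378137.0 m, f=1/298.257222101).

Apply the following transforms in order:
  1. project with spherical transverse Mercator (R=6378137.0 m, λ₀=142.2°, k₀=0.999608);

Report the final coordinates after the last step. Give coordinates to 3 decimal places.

E=-408805.223 m, N=-4856838.406 m

start: φ=-43.534782°, λ=137.132715°, h=0.000 m
→ tm (R=6378137.0, λ₀=142.2°): E=-408805.2231, N=-4856838.4063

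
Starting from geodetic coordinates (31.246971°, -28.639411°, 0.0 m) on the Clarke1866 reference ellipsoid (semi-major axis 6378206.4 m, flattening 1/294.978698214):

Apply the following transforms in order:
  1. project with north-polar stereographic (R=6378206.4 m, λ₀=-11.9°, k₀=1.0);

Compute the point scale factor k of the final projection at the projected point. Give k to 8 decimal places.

1.31689145

start: φ=31.246971°, λ=-28.639411°, h=0.000 m
→ into stereo (λ₀=-11.9°): φ=31.24697100°, λ−λ₀=-16.73941100°
scale k = 1.31689145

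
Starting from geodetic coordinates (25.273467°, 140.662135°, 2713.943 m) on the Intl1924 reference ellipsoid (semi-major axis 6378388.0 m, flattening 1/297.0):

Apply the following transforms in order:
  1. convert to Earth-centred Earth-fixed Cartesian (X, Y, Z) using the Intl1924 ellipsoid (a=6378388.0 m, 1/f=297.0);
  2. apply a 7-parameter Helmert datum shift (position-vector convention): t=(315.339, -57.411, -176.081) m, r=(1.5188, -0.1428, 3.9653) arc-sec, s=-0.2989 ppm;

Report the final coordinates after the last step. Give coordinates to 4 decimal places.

X=-4465369.1158 m, Y=3659828.9826 m, Z=2707540.9146 m

start: φ=25.273467°, λ=140.662135°, h=2713.943 m
→ ECEF (a=6378388.000, f=1/297.0): X=-4465613.5542, Y=3659993.2736, Z=2707693.9468
→ Helmert 7p (PV): X=-4465369.1158, Y=3659828.9826, Z=2707540.9146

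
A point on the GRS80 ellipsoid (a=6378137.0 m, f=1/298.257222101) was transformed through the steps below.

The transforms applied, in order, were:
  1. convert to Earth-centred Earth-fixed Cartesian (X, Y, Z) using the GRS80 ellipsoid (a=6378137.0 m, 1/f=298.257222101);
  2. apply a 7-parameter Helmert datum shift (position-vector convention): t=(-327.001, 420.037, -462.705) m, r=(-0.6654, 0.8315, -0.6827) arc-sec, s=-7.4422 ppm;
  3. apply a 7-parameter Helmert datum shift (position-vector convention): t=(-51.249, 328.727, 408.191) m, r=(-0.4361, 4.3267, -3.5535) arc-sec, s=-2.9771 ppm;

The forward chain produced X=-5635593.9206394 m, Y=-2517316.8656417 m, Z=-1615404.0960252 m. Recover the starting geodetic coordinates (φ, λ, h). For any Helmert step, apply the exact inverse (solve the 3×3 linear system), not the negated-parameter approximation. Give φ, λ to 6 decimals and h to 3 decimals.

φ=-14.762034°, λ=-155.921522°, h=3406.129 m

start: X=-5635593.9206, Y=-2517316.8656, Z=-1615404.0960 m
→ Helmert⁻¹: X=-5635482.1772, Y=-2517746.7587, Z=-1615940.6330
→ Helmert⁻¹: X=-5635182.2672, Y=-2518198.9764, Z=-1615520.7911
→ geod (Bowring, a=6378137.000): φ=-14.76203400°, λ=-155.92152200°, h=3406.1290 m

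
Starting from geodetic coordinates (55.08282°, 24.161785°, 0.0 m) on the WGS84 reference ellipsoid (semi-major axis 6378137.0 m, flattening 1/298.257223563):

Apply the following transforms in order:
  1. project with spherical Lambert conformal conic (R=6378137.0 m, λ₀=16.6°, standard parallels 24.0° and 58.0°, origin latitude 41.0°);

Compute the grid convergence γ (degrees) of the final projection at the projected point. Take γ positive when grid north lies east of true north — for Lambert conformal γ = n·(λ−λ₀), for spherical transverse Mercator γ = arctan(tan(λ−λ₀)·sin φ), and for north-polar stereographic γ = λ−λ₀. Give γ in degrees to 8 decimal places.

start: φ=55.082820°, λ=24.161785°, h=0.000 m
→ into lcc (λ₀=16.6°): φ=55.08282000°, λ−λ₀=7.56178500°
convergence γ = 5.03777863°

5.03777863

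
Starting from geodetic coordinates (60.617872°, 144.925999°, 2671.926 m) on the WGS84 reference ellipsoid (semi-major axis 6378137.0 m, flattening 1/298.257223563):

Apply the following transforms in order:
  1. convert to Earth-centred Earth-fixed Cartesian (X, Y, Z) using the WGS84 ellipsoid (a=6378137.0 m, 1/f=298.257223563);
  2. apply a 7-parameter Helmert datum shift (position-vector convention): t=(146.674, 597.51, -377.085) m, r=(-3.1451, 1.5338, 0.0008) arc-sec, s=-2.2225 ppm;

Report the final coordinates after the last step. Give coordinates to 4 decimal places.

start: φ=60.617872°, λ=144.925999°, h=2671.926 m
→ ECEF (a=6378137.000, f=1/298.257223563): X=-2568673.4765, Y=1803553.1957, Z=5536904.1134
→ Helmert 7p (PV): X=-2568479.9278, Y=1804231.1132, Z=5536506.3231

X=-2568479.9278 m, Y=1804231.1132 m, Z=5536506.3231 m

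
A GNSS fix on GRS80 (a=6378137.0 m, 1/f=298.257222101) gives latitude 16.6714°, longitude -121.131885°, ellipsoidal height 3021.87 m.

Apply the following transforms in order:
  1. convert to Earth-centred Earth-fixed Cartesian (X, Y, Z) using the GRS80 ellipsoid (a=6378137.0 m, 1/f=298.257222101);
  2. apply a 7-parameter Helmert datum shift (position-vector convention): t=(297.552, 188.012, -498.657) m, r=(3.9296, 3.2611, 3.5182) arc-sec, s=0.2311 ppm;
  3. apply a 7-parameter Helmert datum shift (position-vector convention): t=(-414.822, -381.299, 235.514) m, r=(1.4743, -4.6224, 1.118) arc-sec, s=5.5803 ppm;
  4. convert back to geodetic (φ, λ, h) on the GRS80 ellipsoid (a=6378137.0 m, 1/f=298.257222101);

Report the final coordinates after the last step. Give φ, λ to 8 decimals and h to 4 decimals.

φ=16.66704828°, λ=-121.13046680°, h=3199.7349 m

start: φ=16.671400°, λ=-121.131885°, h=3021.870 m
→ ECEF (a=6378137.000, f=1/298.257222101): X=-3161316.1208, Y=-5233985.9103, Z=1818893.6887
→ Helmert 7p (PV): X=-3160901.2676, Y=-5233887.6817, Z=1818345.7193
→ Helmert 7p (PV): X=-3161346.1088, Y=-5234328.3171, Z=1818483.1340
→ geod (Bowring, a=6378137.000): φ=16.66704828°, λ=-121.13046680°, h=3199.7349 m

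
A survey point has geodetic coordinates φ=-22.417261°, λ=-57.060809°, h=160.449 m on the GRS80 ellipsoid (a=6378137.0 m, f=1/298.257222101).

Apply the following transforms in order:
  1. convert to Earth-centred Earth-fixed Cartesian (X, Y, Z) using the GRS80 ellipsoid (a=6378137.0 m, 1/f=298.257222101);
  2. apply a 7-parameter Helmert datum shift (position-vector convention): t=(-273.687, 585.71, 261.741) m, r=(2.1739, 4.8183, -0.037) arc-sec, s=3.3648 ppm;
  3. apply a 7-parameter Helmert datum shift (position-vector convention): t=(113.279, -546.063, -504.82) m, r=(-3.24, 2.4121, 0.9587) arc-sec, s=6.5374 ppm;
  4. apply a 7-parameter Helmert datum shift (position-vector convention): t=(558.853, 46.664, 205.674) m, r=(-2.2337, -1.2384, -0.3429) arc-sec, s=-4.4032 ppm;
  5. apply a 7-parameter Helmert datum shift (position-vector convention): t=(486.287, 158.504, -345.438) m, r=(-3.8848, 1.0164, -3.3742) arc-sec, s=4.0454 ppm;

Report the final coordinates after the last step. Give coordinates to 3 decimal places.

start: φ=-22.417261°, λ=-57.060809°, h=160.449 m
→ ECEF (a=6378137.000, f=1/298.257222101): X=3207665.2291, Y=-4950866.7854, Z=-2417250.8417
→ Helmert 7p (PV): X=3207344.9805, Y=-4950272.8331, Z=-2417124.3440
→ Helmert 7p (PV): X=3207473.9693, Y=-4950874.3188, Z=-2417604.7141
→ Helmert 7p (PV): X=3208024.9838, Y=-4950837.3681, Z=-2417315.5233
→ Helmert 7p (PV): X=3208431.3478, Y=-4950796.8992, Z=-2417593.3037

X=3208431.348 m, Y=-4950796.899 m, Z=-2417593.304 m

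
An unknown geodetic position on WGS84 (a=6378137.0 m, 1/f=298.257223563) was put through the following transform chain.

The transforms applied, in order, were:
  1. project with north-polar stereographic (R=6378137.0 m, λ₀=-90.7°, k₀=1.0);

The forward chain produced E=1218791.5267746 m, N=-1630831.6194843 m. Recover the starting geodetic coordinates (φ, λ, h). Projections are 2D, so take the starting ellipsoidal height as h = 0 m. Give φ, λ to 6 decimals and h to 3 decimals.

start: E=1218791.5268, N=-1630831.6195 m
→ stereo⁻¹: φ=71.86377500°, λ=-53.92763600°

φ=71.863775°, λ=-53.927636°, h=0.000 m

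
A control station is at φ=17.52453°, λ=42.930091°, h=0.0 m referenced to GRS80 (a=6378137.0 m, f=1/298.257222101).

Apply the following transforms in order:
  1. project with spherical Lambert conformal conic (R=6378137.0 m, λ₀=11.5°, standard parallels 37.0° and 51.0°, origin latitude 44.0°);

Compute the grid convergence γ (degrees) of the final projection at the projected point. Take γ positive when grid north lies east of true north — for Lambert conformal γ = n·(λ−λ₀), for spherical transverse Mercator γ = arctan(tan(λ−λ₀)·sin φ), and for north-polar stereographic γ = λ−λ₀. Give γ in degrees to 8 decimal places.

start: φ=17.524530°, λ=42.930091°, h=0.000 m
→ into lcc (λ₀=11.5°): φ=17.52453000°, λ−λ₀=31.43009100°
convergence γ = 21.88800918°

21.88800918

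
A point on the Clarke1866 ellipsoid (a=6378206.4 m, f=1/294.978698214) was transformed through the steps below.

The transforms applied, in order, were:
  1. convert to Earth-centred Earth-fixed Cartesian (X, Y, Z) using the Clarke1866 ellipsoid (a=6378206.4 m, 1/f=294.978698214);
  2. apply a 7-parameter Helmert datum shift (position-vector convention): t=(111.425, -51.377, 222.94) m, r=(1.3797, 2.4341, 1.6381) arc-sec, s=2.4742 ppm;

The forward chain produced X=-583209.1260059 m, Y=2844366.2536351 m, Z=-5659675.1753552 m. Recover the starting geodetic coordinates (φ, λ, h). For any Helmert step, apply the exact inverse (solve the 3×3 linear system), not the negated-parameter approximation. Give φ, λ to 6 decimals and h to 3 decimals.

φ=-62.999715°, λ=101.587685°, h=157.365 m

start: X=-583209.1260, Y=2844366.2536, Z=-5659675.1754 m
→ Helmert⁻¹: X=-583229.7267, Y=2844377.3659, Z=-5659910.0202
→ geod (Bowring, a=6378206.400): φ=-62.99971500°, λ=101.58768500°, h=157.3650 m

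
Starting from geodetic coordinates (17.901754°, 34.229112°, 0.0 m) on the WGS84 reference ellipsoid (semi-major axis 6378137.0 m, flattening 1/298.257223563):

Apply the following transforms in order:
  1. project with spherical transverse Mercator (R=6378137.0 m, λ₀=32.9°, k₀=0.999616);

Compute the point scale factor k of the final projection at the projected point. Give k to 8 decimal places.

start: φ=17.901754°, λ=34.229112°, h=0.000 m
→ into tm (λ₀=32.9°): φ=17.90175400°, λ−λ₀=1.32911200°
scale k = 0.99985959

0.99985959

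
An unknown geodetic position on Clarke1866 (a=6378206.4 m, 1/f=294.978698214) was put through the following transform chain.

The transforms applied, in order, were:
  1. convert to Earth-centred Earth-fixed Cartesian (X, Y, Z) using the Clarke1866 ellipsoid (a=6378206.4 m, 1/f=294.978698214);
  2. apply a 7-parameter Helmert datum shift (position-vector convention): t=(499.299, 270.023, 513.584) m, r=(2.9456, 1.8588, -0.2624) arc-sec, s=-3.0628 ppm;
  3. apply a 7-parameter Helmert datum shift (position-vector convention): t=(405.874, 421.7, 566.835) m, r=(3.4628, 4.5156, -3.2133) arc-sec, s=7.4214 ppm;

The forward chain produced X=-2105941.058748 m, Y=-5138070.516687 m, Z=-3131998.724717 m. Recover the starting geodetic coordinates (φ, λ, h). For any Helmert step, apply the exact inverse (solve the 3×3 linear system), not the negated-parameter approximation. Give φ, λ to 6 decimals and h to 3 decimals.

φ=-29.594109°, λ=-112.290917°, h=3671.113 m

start: X=-2105941.0587, Y=-5138070.5167, Z=-3131998.7247 m
→ Helmert⁻¹: X=-2106182.6725, Y=-5138539.4822, Z=-3132502.1545
→ Helmert⁻¹: X=-2106653.6530, Y=-5138872.6653, Z=-3132970.9323
→ geod (Bowring, a=6378206.400): φ=-29.59410900°, λ=-112.29091700°, h=3671.1130 m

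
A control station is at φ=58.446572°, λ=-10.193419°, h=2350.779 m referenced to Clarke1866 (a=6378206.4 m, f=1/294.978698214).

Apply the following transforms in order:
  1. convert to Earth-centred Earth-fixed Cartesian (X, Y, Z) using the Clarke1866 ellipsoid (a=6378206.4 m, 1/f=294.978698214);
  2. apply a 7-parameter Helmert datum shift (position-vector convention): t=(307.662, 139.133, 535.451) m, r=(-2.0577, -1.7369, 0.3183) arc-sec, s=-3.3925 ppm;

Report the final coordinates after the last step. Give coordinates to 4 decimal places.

start: φ=58.446572°, λ=-10.193419°, h=2350.779 m
→ ECEF (a=6378206.400, f=1/294.978698214): X=3294305.1413, Y=-592348.4247, Z=5413735.2692
→ Helmert 7p (PV): X=3294556.9540, Y=-592148.1912, Z=5414286.0037

X=3294556.9540 m, Y=-592148.1912 m, Z=5414286.0037 m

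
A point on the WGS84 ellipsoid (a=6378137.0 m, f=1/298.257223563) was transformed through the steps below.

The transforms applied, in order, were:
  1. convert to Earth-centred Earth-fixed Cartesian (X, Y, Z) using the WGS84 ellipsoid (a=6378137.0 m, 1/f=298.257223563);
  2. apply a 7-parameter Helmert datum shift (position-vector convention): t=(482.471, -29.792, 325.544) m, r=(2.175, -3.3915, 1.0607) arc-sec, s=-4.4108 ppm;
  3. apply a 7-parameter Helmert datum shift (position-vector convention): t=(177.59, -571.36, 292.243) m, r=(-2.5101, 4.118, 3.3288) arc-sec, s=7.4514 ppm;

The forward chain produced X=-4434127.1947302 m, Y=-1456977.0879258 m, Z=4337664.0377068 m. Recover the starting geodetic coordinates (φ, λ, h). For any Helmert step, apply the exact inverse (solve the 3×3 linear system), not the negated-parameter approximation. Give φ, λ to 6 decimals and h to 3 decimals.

φ=43.088054°, λ=-161.821111°, h=3460.846 m

start: X=-4434127.1947, Y=-1456977.0879, Z=4337664.0377 m
→ Helmert⁻¹: X=-4434381.8381, Y=-1456376.0927, Z=4337233.2216
→ Helmert⁻¹: X=-4434820.0482, Y=-1456284.1862, Z=4337015.0823
→ geod (Bowring, a=6378137.000): φ=43.08805400°, λ=-161.82111100°, h=3460.8460 m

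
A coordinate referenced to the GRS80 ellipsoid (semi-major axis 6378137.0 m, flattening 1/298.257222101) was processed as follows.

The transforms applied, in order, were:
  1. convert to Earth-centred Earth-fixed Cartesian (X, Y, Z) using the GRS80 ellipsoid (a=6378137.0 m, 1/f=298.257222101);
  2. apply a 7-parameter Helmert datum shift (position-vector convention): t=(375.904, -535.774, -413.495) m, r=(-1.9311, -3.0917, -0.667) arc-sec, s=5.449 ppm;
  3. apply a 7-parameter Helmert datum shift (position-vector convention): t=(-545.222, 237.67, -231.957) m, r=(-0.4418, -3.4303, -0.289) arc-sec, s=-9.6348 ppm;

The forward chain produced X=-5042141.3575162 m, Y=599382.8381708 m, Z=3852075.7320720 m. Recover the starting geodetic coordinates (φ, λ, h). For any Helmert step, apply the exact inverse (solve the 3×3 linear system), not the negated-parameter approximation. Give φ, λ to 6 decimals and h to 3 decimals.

start: X=-5042141.3575, Y=599382.8382, Z=3852075.7321 m
→ Helmert⁻¹: X=-5041581.4821, Y=599135.6255, Z=3852429.9333
→ Helmert⁻¹: X=-5041874.1005, Y=599615.7562, Z=3852903.6206
→ geod (Bowring, a=6378137.000): φ=37.37782700°, λ=173.21783100°, h=3468.7560 m

φ=37.377827°, λ=173.217831°, h=3468.756 m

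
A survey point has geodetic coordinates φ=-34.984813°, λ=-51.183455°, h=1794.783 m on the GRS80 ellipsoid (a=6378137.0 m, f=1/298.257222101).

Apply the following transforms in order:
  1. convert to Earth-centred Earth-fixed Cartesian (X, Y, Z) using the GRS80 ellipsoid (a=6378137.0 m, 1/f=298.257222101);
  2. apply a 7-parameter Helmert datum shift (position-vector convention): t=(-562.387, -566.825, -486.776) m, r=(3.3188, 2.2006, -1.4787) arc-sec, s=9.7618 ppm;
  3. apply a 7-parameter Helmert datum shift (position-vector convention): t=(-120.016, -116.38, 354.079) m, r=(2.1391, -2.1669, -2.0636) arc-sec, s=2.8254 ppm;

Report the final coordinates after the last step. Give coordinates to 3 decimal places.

X=3279397.990 m, Y=-4077916.793 m, Z=-3637802.606 m

start: φ=-34.984813°, λ=-51.183455°, h=1794.783 m
→ ECEF (a=6378137.000, f=1/298.257222101): X=3280109.7219, Y=-4077222.1980, Z=-3637515.6864
→ Helmert 7p (PV): X=3279511.3167, Y=-4077793.8109, Z=-3638138.5695
→ Helmert 7p (PV): X=3279397.9900, Y=-4077916.7927, Z=-3637802.6064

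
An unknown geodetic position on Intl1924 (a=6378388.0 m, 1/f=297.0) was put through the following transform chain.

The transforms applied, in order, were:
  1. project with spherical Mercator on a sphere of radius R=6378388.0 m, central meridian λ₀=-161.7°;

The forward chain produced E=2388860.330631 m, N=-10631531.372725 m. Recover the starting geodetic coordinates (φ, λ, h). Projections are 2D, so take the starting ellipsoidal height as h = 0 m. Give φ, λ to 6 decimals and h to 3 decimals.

start: E=2388860.3306, N=-10631531.3727 m
→ merc⁻¹: φ=-68.61134700°, λ=-140.24134700°

φ=-68.611347°, λ=-140.241347°, h=0.000 m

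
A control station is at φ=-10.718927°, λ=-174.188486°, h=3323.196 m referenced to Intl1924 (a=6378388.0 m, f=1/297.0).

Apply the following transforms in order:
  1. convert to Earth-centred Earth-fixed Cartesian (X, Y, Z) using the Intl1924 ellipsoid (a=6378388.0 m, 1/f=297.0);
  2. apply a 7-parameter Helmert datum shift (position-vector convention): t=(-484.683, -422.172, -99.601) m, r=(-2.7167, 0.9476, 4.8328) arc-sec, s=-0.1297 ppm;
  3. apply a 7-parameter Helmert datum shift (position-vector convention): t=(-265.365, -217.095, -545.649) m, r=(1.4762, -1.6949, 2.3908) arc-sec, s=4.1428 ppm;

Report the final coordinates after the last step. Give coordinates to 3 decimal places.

X=-6239605.750 m, Y=-635854.113 m, Z=-1179772.673 m

start: φ=-10.718927°, λ=-174.188486°, h=3323.196 m
→ ECEF (a=6378388.000, f=1/297.0): X=-6238857.1796, Y=-634986.7075, Z=-1179103.8983
→ Helmert 7p (PV): X=-6239331.5926, Y=-635570.5039, Z=-1179166.3211
→ Helmert 7p (PV): X=-6239605.7496, Y=-635854.1127, Z=-1179772.6733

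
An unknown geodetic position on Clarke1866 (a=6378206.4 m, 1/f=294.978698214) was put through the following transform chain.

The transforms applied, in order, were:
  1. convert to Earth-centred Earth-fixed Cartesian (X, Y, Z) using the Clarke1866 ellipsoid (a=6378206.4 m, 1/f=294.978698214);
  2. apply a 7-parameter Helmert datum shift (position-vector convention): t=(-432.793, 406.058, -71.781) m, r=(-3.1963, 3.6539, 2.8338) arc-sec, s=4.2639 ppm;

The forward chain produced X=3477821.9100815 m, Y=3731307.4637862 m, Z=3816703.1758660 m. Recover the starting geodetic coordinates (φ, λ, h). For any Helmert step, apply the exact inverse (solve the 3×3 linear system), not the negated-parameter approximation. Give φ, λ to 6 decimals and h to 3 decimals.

φ=36.994728°, λ=47.006439°, h=240.421 m

start: X=3477821.9101, Y=3731307.4638, Z=3816703.1759 m
→ Helmert⁻¹: X=3478223.5136, Y=3730778.5648, Z=3816878.1105
→ geod (Bowring, a=6378206.400): φ=36.99472800°, λ=47.00643900°, h=240.4210 m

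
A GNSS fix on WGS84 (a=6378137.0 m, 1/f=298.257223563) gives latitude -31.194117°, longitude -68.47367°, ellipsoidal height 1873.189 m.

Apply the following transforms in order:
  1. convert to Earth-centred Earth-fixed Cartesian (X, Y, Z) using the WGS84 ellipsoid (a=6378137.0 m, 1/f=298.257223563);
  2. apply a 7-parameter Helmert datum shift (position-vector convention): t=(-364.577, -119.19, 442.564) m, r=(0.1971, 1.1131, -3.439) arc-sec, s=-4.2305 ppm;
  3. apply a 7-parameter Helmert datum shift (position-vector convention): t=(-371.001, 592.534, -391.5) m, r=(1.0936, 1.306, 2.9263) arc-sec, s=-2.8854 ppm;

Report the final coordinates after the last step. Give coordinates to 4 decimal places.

start: φ=-31.194117°, λ=-68.473670°, h=1873.189 m
→ ECEF (a=6378137.000, f=1/298.257223563): X=2004340.1351, Y=-5081464.6252, Z=-3285292.8326
→ Helmert 7p (PV): X=2003864.6283, Y=-5081592.5964, Z=-3284852.0422
→ Helmert 7p (PV): X=2003539.1397, Y=-5080939.5551, Z=-3285273.6940

X=2003539.1397 m, Y=-5080939.5551 m, Z=-3285273.6940 m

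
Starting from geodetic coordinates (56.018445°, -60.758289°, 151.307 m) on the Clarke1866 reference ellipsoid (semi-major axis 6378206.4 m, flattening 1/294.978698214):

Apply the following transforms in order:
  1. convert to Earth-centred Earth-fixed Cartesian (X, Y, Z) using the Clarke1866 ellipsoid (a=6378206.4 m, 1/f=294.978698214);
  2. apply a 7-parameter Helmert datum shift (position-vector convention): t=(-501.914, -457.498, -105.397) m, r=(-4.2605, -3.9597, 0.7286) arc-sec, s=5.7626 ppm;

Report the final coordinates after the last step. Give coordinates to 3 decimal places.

X=1744984.081 m, Y=-3118350.913 m, Z=5265537.327 m

start: φ=56.018445°, λ=-60.758289°, h=151.307 m
→ ECEF (a=6378206.400, f=1/294.978698214): X=1745566.0052, Y=-3117990.3752, Z=5265514.4664
→ Helmert 7p (PV): X=1744984.0806, Y=-3118350.9126, Z=5265537.3265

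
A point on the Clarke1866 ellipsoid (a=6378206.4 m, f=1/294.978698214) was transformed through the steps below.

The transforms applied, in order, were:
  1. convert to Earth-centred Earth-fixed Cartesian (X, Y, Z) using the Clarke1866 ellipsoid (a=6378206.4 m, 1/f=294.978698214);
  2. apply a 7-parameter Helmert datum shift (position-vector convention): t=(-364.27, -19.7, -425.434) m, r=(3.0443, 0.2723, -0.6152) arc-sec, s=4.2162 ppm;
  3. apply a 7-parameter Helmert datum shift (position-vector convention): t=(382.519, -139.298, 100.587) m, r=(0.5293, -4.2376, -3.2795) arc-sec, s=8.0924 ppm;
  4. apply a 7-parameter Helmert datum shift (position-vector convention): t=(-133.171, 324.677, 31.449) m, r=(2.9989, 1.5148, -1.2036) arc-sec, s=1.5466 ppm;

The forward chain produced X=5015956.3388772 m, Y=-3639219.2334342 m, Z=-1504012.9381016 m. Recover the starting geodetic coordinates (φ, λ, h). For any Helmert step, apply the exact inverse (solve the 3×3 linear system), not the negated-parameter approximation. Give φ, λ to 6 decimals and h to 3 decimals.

start: X=5015956.3389, Y=-3639219.2334, Z=-1504012.9381 m
→ Helmert⁻¹: X=5016114.0344, Y=-3639530.8775, Z=-1503952.3074
→ Helmert⁻¹: X=5015717.8875, Y=-3639286.2409, Z=-1504134.4295
→ Helmert⁻¹: X=5016073.8482, Y=-3639258.4288, Z=-1503642.3211
→ geod (Bowring, a=6378206.400): φ=-13.72771800°, λ=-35.96161000°, h=2.3460 m

φ=-13.727718°, λ=-35.961610°, h=2.346 m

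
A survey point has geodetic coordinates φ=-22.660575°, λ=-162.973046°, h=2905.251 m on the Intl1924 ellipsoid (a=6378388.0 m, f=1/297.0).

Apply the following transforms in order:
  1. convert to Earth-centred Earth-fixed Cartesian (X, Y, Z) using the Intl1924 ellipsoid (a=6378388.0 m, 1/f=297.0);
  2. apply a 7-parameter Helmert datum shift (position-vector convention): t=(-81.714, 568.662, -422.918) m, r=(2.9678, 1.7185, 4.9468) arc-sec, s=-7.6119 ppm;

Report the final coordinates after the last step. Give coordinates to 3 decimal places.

start: φ=-22.660575°, λ=-162.973046°, h=2905.251 m
→ ECEF (a=6378388.000, f=1/297.0): X=-5633371.4564, Y=-1725192.7643, Z=-2443226.6388
→ Helmert 7p (PV): X=-5633389.2708, Y=-1724710.9195, Z=-2443608.8474

X=-5633389.271 m, Y=-1724710.920 m, Z=-2443608.847 m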